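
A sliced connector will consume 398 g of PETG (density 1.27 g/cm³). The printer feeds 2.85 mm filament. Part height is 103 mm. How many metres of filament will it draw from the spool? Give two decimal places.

Volume = 398 g / 1.27 g·cm⁻³ = 313.3858 cm³ = 313385.8 mm³.
Cross-section of 2.85 mm filament: π·(2.85/2)² = 6.3794 mm².
Length = 313385.8 / 6.3794 = 49124.65 mm = 49.12 m.

49.12 m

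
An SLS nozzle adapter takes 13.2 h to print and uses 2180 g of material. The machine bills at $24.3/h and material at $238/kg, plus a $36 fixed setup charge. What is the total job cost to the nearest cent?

Machine-time cost = 24.3 × 13.2, so $320.76.
Material cost: 238 × 2180/1000 → $518.84.
Adding setup: 320.76 + 518.84 + 36 → $875.60.

$875.60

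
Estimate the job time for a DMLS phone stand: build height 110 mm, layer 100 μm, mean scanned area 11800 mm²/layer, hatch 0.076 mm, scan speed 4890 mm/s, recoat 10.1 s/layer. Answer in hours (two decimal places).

Number of layers: 110 / 0.1 → 1100 (rounded up).
Hatch length per layer = 11800 / 0.076 = 155263.2 mm.
Scan time per layer = 155263.2 / 4890 = 31.7512 s.
Time per layer = 31.7512 + 10.1, so 41.8512 s.
Build time = 1100 × 41.8512 = 46036.32 s = 12.79 hours.

12.79 hours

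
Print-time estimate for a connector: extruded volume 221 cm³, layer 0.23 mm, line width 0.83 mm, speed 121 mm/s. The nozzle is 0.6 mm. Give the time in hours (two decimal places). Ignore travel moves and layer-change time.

2.66 hours

Bead cross-section = 0.23 × 0.83 = 0.1909 mm².
Total extruded path = 221000/0.1909 = 1157674.2 mm.
Print-move time: 1157674.2 / 121 → 9567.6 s.
That's 9567.6 s → 2.66 hours.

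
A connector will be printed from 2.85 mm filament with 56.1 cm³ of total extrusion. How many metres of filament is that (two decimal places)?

8.79 m

Filament cross-section = π × (2.85/2)² = 6.3794 mm².
Length = 56.1 cm³ / 6.3794 mm² = 56100 / 6.3794 = 8793.93 mm = 8.79 m.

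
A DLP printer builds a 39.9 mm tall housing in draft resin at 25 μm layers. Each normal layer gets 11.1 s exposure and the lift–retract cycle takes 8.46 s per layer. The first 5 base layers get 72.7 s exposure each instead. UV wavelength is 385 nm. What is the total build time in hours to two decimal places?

8.76 hours

Layer count = ceil(39.9 / 0.025) = 1596.
Base layers = 5 × (72.7 + 8.46) = 405.8 s.
Normal layers: 1591 × (11.1 + 8.46) → 31119.96 s.
Total = 405.8 + 31119.96 = 31525.76 s = 8.76 hours.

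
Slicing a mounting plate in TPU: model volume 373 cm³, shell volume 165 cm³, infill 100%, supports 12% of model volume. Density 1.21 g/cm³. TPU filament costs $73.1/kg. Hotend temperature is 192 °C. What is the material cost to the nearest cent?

Interior volume = 373 − 165, so 208 cm³.
Infill deposited = 1.00 × 208 = 208 cm³.
Support = 0.12 × 373, so 44.76 cm³.
Total extruded: 165 + 208 + 44.76 → 417.76 cm³.
Mass = 417.76 × 1.21, so 505.4896 g.
Cost = 505.4896 g / 1000 × $73.1/kg = $36.95.

$36.95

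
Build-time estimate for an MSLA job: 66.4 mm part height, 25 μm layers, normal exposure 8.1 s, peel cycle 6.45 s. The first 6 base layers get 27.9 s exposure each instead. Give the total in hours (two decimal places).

Number of layers: 66.4 / 0.025 → 2656 (rounded up).
Base layers: 6 × (27.9 + 6.45) → 206.1 s.
Normal layers: 2650 × (8.1 + 6.45) → 38557.5 s.
Sum: 206.1 + 38557.5 = 38763.6 s → 10.77 hours.

10.77 hours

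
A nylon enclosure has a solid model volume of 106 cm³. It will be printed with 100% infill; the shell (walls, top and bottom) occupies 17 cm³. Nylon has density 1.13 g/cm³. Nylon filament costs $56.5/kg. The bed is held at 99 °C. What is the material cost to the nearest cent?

$6.77

Interior volume = 106 − 17, so 89 cm³.
Infill volume = 1.00 × 89 = 89 cm³.
Total printed volume = 17 + 89 = 106 cm³.
Mass: 106 × 1.13 → 119.78 g.
At $56.5/kg: 119.78/1000 × 56.5 = $6.77.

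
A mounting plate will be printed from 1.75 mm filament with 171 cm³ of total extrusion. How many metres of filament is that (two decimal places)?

71.09 m

Filament cross-section = π × (1.75/2)² = 2.4053 mm².
L = 171000 mm³ / 2.4053 mm² = 71093 mm, i.e. 71.09 m.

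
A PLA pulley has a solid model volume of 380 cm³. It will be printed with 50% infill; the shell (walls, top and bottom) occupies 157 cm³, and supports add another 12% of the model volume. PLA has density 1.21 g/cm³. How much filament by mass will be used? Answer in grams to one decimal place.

Infill region: 380 − 157 → 223 cm³.
Infill volume = 0.50 × 223, so 111.5 cm³.
Support = 0.12 × 380, so 45.6 cm³.
Total extruded = 157 + 111.5 + 45.6, so 314.1 cm³.
Mass = 314.1 × 1.21 = 380.061 g.

380.1 g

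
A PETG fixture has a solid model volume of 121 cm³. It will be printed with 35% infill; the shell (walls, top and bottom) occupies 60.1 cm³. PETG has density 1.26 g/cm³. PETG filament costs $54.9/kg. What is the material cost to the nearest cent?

Volume inside the shell: 121 − 60.1 → 60.9 cm³.
Infill deposited = 0.35 × 60.9, so 21.315 cm³.
Total extruded: 60.1 + 21.315 → 81.415 cm³.
Mass = 81.415 × 1.26, so 102.5829 g.
At $54.9/kg: 102.5829/1000 × 54.9 = $5.63.

$5.63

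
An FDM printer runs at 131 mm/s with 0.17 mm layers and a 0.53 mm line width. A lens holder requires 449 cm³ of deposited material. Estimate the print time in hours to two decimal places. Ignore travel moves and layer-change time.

10.57 hours

Line area = 0.17 × 0.53 = 0.0901 mm².
Path length: 449000 mm³ / 0.0901 mm² → 4983351.8 mm.
Extrusion time = 4983351.8 / 131 = 38040.9 s.
38040.9 s = 10.57 hours.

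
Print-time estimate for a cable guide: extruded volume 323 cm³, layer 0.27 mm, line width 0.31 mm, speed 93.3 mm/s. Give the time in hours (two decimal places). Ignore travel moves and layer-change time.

11.49 hours

Bead cross-section: 0.27 × 0.31 → 0.0837 mm².
Path length: 323000 mm³ / 0.0837 mm² → 3859020.3 mm.
Time extruding = 3859020.3 / 93.3 = 41361.4 s.
41361.4 s = 11.49 hours.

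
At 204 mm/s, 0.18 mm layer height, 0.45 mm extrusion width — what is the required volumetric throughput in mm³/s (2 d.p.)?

A = 0.18 × 0.45 = 0.081 mm².
Volumetric flow = 204 × 0.081 = 16.52 mm³/s.

16.52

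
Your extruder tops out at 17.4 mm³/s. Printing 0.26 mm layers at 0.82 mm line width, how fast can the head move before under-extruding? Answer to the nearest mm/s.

A: 0.26 × 0.82 → 0.2132 mm².
Max speed = 17.4 / 0.2132 = 81.61 ≈ 82 mm/s.

82 mm/s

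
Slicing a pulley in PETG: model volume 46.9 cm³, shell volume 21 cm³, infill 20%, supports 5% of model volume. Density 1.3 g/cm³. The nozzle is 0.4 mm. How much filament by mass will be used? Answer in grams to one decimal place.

Interior volume: 46.9 − 21 → 25.9 cm³.
Deposited infill = 0.20 × 25.9 = 5.18 cm³.
Support = 0.05 × 46.9 = 2.345 cm³.
Total printed volume = 21 + 5.18 + 2.345, so 28.525 cm³.
Mass: 28.525 × 1.3 → 37.0825 g.

37.1 g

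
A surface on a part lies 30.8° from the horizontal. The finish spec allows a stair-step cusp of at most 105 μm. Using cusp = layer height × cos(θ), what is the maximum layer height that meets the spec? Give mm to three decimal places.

0.122 mm

t = h_c / cos θ = 0.105 / 0.8590 = 0.122 mm.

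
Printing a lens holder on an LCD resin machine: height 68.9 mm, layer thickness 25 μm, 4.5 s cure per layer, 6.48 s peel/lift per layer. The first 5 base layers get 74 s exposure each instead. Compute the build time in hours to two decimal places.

8.50 hours

Layer count = ceil(68.9 / 0.025) = 2756.
Bottom layers = 5 × (74 + 6.48), so 402.4 s.
Regular layers = 2751 × (4.5 + 6.48) = 30205.98 s.
Sum: 402.4 + 30205.98 = 30608.38 s → 8.50 hours.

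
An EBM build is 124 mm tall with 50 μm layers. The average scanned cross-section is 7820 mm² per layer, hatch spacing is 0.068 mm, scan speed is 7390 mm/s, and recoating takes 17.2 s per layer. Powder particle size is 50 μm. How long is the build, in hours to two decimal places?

22.57 hours

Layers = ⌈124/0.05⌉ = 2480.
Per-layer scan distance = 7820 / 0.068, so 115000 mm.
Scan time per layer: 115000 / 7390 → 15.5616 s.
Per-layer time = 15.5616 + 17.2 = 32.7616 s.
Build time = 2480 × 32.7616 = 81248.768 s = 22.57 hours.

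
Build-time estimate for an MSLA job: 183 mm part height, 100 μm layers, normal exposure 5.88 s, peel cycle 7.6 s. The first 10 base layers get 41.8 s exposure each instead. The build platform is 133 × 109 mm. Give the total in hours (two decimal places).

Layer count = ceil(183 / 0.1) = 1830.
Bottom layers = 10 × (41.8 + 7.6) = 494 s.
Regular layers: 1820 × (5.88 + 7.6) → 24533.6 s.
Total = 494 + 24533.6 = 25027.6 s = 6.95 hours.

6.95 hours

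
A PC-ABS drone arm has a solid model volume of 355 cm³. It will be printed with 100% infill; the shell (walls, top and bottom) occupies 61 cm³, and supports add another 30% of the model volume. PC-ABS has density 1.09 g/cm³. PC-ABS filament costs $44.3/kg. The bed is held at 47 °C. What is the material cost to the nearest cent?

Volume inside the shell: 355 − 61 → 294 cm³.
Infill deposited = 1.00 × 294 = 294 cm³.
Support = 0.30 × 355, so 106.5 cm³.
Total printed volume = 61 + 294 + 106.5 = 461.5 cm³.
Mass: 461.5 × 1.09 → 503.035 g.
At $44.3/kg: 503.035/1000 × 44.3 = $22.28.

$22.28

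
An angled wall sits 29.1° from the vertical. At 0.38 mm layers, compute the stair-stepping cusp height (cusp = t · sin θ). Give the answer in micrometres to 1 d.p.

184.8 μm

Cusp = layer height × sin(29.1°) = 0.38 × 0.4863 = 0.184794 mm = 184.8 μm.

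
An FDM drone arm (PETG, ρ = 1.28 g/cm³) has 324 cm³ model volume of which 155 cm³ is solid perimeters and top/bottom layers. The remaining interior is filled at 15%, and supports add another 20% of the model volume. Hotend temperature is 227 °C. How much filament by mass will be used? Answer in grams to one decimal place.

313.8 g

Infill region = 324 − 155, so 169 cm³.
Deposited infill = 0.15 × 169, so 25.35 cm³.
Support = 0.20 × 324, so 64.8 cm³.
Deposited volume = 155 + 25.35 + 64.8 = 245.15 cm³.
Mass = 245.15 × 1.28 = 313.792 g.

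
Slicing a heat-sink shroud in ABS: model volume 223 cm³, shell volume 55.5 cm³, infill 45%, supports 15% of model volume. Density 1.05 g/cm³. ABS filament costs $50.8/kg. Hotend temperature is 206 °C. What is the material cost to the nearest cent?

$8.77

Volume inside the shell: 223 − 55.5 → 167.5 cm³.
Infill deposited = 0.45 × 167.5 = 75.375 cm³.
Support: 0.15 × 223 → 33.45 cm³.
Deposited volume = 55.5 + 75.375 + 33.45 = 164.325 cm³.
Mass = 164.325 × 1.05, so 172.54125 g.
At $50.8/kg: 172.54125/1000 × 50.8 = $8.77.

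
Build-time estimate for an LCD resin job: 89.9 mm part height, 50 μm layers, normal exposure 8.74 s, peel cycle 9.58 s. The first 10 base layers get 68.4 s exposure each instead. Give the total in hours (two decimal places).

Number of layers: 89.9 / 0.05 → 1798 (rounded up).
Base layers = 10 × (68.4 + 9.58), so 779.8 s.
Normal layers = 1788 × (8.74 + 9.58), so 32756.16 s.
Total = 779.8 + 32756.16 = 33535.96 s = 9.32 hours.

9.32 hours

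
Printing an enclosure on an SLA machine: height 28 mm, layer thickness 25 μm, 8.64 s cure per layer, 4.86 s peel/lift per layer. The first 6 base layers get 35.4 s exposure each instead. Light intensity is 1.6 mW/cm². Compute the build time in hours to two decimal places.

4.24 hours

Number of layers: 28 / 0.025 → 1120 (rounded up).
Burn-in layers = 6 × (35.4 + 4.86) = 241.56 s.
Remaining layers: 1114 × (8.64 + 4.86) → 15039 s.
Sum: 241.56 + 15039 = 15280.56 s → 4.24 hours.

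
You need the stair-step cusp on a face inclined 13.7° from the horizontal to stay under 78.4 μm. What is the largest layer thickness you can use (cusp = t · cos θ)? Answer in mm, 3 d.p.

0.081 mm

cos(13.7°) = 0.9715; t_max = 0.0784/0.9715 = 0.081 mm.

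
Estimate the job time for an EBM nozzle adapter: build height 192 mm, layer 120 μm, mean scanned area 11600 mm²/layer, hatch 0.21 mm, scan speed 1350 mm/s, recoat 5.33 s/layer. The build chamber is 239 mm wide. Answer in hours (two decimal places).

Layer count = ceil(192 / 0.12) = 1600.
Per-layer scan distance: 11600 / 0.21 → 55238.1 mm.
Beam time per layer = 55238.1 / 1350 = 40.9171 s.
Layer cycle = 40.9171 + 5.33 = 46.2471 s.
Build time = 1600 × 46.2471 = 73995.36 s = 20.55 hours.

20.55 hours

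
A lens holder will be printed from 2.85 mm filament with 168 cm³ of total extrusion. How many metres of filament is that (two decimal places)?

26.33 m

Cross-section of 2.85 mm filament: π·(2.85/2)² = 6.3794 mm².
Length = 168 cm³ / 6.3794 mm² = 168000 / 6.3794 = 26334.77 mm = 26.33 m.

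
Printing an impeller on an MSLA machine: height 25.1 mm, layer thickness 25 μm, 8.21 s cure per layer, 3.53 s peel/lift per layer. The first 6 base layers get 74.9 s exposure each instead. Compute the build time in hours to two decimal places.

3.39 hours

Layer count = ceil(25.1 / 0.025) = 1004.
Burn-in layers = 6 × (74.9 + 3.53) = 470.58 s.
Remaining layers = 998 × (8.21 + 3.53), so 11716.52 s.
Sum: 470.58 + 11716.52 = 12187.1 s → 3.39 hours.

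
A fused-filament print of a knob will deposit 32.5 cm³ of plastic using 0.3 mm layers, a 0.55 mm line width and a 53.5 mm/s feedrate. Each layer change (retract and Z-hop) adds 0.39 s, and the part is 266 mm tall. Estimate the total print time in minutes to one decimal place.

67.1 minutes

Bead cross-section = 0.3 × 0.55 = 0.165 mm².
Toolpath length = 32.5 cm³ / 0.165 mm² = 32500 / 0.165 = 196969.7 mm.
Extrusion time = 196969.7 / 53.5 = 3681.7 s.
Layer count = ceil(266 / 0.3) = 887.
Z-hop total = 887 × 0.39, so 345.93 s.
Altogether 3681.7 + 345.93 = 4027.63 s, i.e. 67.1 minutes.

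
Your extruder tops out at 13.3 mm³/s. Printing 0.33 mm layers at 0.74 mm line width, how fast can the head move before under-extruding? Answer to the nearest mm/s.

Bead cross-section: 0.33 × 0.74 → 0.2442 mm².
v_max = Q/A = 13.3/0.2442 = 54.46 mm/s → 54 mm/s.

54 mm/s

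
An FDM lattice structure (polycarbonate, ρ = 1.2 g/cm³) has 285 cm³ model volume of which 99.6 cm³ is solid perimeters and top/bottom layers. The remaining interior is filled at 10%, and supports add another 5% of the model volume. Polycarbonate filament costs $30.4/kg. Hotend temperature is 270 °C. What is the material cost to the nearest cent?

$4.83

Infill region = 285 − 99.6 = 185.4 cm³.
Infill deposited: 0.10 × 185.4 → 18.54 cm³.
Support = 0.05 × 285, so 14.25 cm³.
Total extruded = 99.6 + 18.54 + 14.25 = 132.39 cm³.
Mass = 132.39 × 1.2 = 158.868 g.
At $30.4/kg: 158.868/1000 × 30.4 = $4.83.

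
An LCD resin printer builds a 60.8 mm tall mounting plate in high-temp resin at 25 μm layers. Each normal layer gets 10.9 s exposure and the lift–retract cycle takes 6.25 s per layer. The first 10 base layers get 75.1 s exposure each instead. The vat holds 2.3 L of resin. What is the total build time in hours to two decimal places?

Layer count = ceil(60.8 / 0.025) = 2432.
Base layers = 10 × (75.1 + 6.25) = 813.5 s.
Normal layers: 2422 × (10.9 + 6.25) → 41537.3 s.
Sum: 813.5 + 41537.3 = 42350.8 s → 11.76 hours.

11.76 hours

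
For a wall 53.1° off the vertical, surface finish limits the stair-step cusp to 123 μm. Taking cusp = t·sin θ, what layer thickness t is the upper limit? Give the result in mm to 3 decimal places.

sin(53.1°) = 0.7997; t_max = 0.123/0.7997 = 0.154 mm.

0.154 mm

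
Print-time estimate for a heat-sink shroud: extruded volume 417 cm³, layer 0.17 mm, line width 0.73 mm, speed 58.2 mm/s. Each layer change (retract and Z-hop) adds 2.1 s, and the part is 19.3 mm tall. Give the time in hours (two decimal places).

Extrusion cross-section = 0.17 × 0.73, so 0.1241 mm².
Toolpath length = 417 cm³ / 0.1241 mm² = 417000 / 0.1241 = 3360193.4 mm.
Extrusion time = 3360193.4 / 58.2 = 57735.3 s.
Layers = ⌈19.3/0.17⌉ = 114.
Z-hop total: 114 × 2.1 → 239.4 s.
Altogether 57735.3 + 239.4 = 57974.7 s, i.e. 16.10 hours.

16.10 hours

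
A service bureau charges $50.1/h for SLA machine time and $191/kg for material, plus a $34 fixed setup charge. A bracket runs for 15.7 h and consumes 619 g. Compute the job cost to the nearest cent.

$938.80

Time charge = 50.1 × 15.7 = $786.57.
Material cost = 191 × 619/1000, so $118.229.
Total = 786.57 + 118.229 + 34 = 938.799 ≈ $938.80.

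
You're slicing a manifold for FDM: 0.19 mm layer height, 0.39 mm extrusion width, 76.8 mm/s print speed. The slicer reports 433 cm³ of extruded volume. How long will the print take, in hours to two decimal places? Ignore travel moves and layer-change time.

21.14 hours

Bead cross-section = 0.19 × 0.39, so 0.0741 mm².
Path length: 433000 mm³ / 0.0741 mm² → 5843454.8 mm.
Time extruding = 5843454.8 / 76.8, so 76086.7 s.
76086.7 s = 21.14 hours.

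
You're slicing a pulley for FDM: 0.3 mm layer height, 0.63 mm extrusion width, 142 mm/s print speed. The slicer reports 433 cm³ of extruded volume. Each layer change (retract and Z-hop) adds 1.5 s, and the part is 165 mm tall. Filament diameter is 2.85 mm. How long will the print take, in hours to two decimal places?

4.71 hours

Line area = 0.3 × 0.63 = 0.189 mm².
Toolpath length = 433 cm³ / 0.189 mm² = 433000 / 0.189 = 2291005.3 mm.
Extrusion time = 2291005.3 / 142 = 16133.8 s.
Number of layers: 165 / 0.3 → 550 (rounded up).
Layer-change overhead = 550 × 1.5, so 825 s.
Total = 16133.8 + 825 = 16958.8 s = 4.71 hours.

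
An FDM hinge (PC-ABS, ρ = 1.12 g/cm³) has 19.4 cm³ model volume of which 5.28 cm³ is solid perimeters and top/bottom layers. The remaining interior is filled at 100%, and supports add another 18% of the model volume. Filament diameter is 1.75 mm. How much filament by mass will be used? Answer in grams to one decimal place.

Infill region = 19.4 − 5.28 = 14.12 cm³.
Deposited infill = 1.00 × 14.12 = 14.12 cm³.
Support: 0.18 × 19.4 → 3.492 cm³.
Total extruded: 5.28 + 14.12 + 3.492 → 22.892 cm³.
Mass: 22.892 × 1.12 → 25.63904 g.

25.6 g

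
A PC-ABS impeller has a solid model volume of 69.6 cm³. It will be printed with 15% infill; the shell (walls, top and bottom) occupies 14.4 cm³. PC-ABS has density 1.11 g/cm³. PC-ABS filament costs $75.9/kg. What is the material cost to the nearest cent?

$1.91

Volume inside the shell: 69.6 − 14.4 → 55.2 cm³.
Infill volume: 0.15 × 55.2 → 8.28 cm³.
Total extruded = 14.4 + 8.28 = 22.68 cm³.
Mass: 22.68 × 1.11 → 25.1748 g.
Cost = 25.1748 g / 1000 × $75.9/kg = $1.91.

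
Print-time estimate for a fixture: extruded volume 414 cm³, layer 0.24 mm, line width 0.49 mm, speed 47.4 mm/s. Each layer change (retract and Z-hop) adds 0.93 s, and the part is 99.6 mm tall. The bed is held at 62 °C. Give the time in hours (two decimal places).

Extrusion cross-section = 0.24 × 0.49 = 0.1176 mm².
Total extruded path = 414000/0.1176 = 3520408.2 mm.
Extrusion time = 3520408.2 / 47.4 = 74270.2 s.
Layer count = ceil(99.6 / 0.24) = 415.
Non-print overhead = 415 × 0.93 = 385.95 s.
Total = 74270.2 + 385.95 = 74656.15 s = 20.74 hours.

20.74 hours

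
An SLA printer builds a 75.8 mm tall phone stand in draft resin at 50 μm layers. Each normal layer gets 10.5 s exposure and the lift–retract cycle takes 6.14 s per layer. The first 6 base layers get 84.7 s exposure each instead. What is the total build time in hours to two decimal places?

7.13 hours

Layers = ⌈75.8/0.05⌉ = 1516.
Bottom layers: 6 × (84.7 + 6.14) → 545.04 s.
Remaining layers: 1510 × (10.5 + 6.14) → 25126.4 s.
Total = 545.04 + 25126.4 = 25671.44 s = 7.13 hours.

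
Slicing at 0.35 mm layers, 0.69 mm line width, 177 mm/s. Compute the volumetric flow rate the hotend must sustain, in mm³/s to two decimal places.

Bead cross-section = 0.35 × 0.69 = 0.2415 mm².
Q = v·A = 177 × 0.2415 = 42.75 mm³/s.

42.75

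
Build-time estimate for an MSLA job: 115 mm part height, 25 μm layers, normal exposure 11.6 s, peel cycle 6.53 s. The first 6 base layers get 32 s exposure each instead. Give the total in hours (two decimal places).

Layer count = ceil(115 / 0.025) = 4600.
Bottom layers: 6 × (32 + 6.53) → 231.18 s.
Regular layers: 4594 × (11.6 + 6.53) → 83289.22 s.
Sum: 231.18 + 83289.22 = 83520.4 s → 23.20 hours.

23.20 hours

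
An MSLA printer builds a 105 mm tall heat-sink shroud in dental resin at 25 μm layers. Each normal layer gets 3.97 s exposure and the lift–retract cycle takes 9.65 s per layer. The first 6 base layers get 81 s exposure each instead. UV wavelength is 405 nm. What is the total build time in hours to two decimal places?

16.02 hours

Layers = ⌈105/0.025⌉ = 4200.
Bottom layers = 6 × (81 + 9.65), so 543.9 s.
Remaining layers: 4194 × (3.97 + 9.65) → 57122.28 s.
Total = 543.9 + 57122.28 = 57666.18 s = 16.02 hours.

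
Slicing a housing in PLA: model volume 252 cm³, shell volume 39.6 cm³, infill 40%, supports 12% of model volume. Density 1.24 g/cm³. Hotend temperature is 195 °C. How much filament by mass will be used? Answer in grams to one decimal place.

192.0 g

Infill region = 252 − 39.6 = 212.4 cm³.
Infill deposited: 0.40 × 212.4 → 84.96 cm³.
Support = 0.12 × 252, so 30.24 cm³.
Total printed volume = 39.6 + 84.96 + 30.24, so 154.8 cm³.
Mass: 154.8 × 1.24 → 191.952 g.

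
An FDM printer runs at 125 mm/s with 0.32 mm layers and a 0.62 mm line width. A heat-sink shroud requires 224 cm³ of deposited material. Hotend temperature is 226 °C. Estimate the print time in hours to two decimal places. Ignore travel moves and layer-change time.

Bead cross-section = 0.32 × 0.62, so 0.1984 mm².
Total extruded path = 224000/0.1984 = 1129032.3 mm.
Time extruding = 1129032.3 / 125 = 9032.3 s.
That's 9032.3 s → 2.51 hours.

2.51 hours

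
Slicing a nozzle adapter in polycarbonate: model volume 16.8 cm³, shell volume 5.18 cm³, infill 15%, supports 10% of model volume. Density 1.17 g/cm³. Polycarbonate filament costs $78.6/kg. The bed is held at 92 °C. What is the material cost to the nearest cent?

Infill region: 16.8 − 5.18 → 11.62 cm³.
Deposited infill = 0.15 × 11.62, so 1.743 cm³.
Support = 0.10 × 16.8 = 1.68 cm³.
Total printed volume = 5.18 + 1.743 + 1.68 = 8.603 cm³.
Mass: 8.603 × 1.17 → 10.06551 g.
At $78.6/kg: 10.06551/1000 × 78.6 = $0.79.

$0.79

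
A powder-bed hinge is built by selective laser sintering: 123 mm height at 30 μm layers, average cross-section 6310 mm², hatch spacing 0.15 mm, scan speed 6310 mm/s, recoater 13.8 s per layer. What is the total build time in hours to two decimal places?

23.31 hours

Layer count = ceil(123 / 0.03) = 4100.
Scan path per layer: 6310 / 0.15 → 42066.7 mm.
Per-layer scan time = 42066.7 / 6310 = 6.6667 s.
Layer cycle = 6.6667 + 13.8, so 20.4667 s.
Total: 4100 × 20.4667 s = 83913.47 s → 23.31 hours.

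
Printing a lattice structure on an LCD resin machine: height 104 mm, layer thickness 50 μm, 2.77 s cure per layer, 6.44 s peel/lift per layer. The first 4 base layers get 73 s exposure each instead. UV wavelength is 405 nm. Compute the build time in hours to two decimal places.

Layers = ⌈104/0.05⌉ = 2080.
Burn-in layers: 4 × (73 + 6.44) → 317.76 s.
Remaining layers: 2076 × (2.77 + 6.44) → 19119.96 s.
Sum: 317.76 + 19119.96 = 19437.72 s → 5.40 hours.

5.40 hours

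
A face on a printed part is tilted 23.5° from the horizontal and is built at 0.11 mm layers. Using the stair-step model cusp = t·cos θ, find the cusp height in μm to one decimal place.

100.9 μm

h_c = t·cos θ = 0.11 × 0.9171 = 0.100881 mm (100.9 μm).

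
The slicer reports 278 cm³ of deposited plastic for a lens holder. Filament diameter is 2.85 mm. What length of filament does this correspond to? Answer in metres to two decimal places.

Filament cross-section = π × (2.85/2)² = 6.3794 mm².
L = 278000 mm³ / 6.3794 mm² = 43577.77 mm, i.e. 43.58 m.

43.58 m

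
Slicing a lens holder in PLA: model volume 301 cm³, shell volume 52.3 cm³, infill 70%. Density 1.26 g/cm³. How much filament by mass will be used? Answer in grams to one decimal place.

285.3 g

Volume inside the shell = 301 − 52.3, so 248.7 cm³.
Infill volume: 0.70 × 248.7 → 174.09 cm³.
Total printed volume: 52.3 + 174.09 → 226.39 cm³.
Mass = 226.39 × 1.26, so 285.2514 g.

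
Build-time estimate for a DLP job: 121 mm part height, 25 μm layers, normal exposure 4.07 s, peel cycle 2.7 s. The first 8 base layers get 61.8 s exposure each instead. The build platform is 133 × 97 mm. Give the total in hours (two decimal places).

9.23 hours

Number of layers: 121 / 0.025 → 4840 (rounded up).
Burn-in layers = 8 × (61.8 + 2.7), so 516 s.
Remaining layers = 4832 × (4.07 + 2.7) = 32712.64 s.
Sum: 516 + 32712.64 = 33228.64 s → 9.23 hours.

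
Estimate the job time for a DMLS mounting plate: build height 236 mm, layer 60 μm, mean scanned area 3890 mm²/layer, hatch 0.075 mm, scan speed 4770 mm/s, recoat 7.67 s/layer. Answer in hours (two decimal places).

20.26 hours

Layers = ⌈236/0.06⌉ = 3934.
Hatch length per layer: 3890 / 0.075 → 51866.7 mm.
Laser time per layer: 51866.7 / 4770 → 10.8735 s.
Per-layer time: 10.8735 + 7.67 → 18.5435 s.
3934 layers × 18.5435 s/layer = 72950.129 s, i.e. 20.26 hours.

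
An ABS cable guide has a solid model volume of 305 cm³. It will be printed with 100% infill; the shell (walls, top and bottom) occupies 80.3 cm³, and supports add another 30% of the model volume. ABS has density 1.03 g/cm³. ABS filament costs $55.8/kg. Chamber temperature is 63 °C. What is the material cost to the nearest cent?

Infill region: 305 − 80.3 → 224.7 cm³.
Deposited infill = 1.00 × 224.7 = 224.7 cm³.
Support = 0.30 × 305 = 91.5 cm³.
Total extruded = 80.3 + 224.7 + 91.5, so 396.5 cm³.
Mass: 396.5 × 1.03 → 408.395 g.
At $55.8/kg: 408.395/1000 × 55.8 = $22.79.

$22.79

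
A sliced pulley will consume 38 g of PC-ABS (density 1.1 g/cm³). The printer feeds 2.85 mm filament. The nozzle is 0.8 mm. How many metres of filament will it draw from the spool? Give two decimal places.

Extruded volume: 38/1.1 = 34.5455 cm³ (34545.5 mm³).
Filament cross-section = π × (2.85/2)² = 6.3794 mm².
Length = 34545.5 / 6.3794 = 5415.16 mm = 5.42 m.

5.42 m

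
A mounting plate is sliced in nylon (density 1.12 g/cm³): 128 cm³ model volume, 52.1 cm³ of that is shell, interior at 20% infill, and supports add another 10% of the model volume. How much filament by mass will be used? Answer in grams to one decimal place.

Interior volume: 128 − 52.1 → 75.9 cm³.
Infill volume = 0.20 × 75.9, so 15.18 cm³.
Support = 0.10 × 128 = 12.8 cm³.
Total printed volume: 52.1 + 15.18 + 12.8 → 80.08 cm³.
Mass = 80.08 × 1.12, so 89.6896 g.

89.7 g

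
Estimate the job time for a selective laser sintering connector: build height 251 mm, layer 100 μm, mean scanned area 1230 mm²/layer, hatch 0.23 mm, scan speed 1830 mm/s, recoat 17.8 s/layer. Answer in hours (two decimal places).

Layers = ⌈251/0.1⌉ = 2510.
Hatch length per layer = 1230 / 0.23 = 5347.8 mm.
Per-layer scan time = 5347.8 / 1830 = 2.9223 s.
Per-layer time = 2.9223 + 17.8, so 20.7223 s.
Total: 2510 × 20.7223 s = 52012.973 s → 14.45 hours.

14.45 hours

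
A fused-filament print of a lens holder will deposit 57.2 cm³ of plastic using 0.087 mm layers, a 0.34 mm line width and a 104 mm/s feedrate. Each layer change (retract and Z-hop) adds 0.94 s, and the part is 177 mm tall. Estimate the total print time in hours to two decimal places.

5.70 hours

Bead cross-section: 0.087 × 0.34 → 0.02958 mm².
Total extruded path = 57200/0.02958 = 1933739 mm.
Extrusion time = 1933739 / 104 = 18593.6 s.
Number of layers: 177 / 0.087 → 2035 (rounded up).
Layer-change overhead: 2035 × 0.94 → 1912.9 s.
Altogether 18593.6 + 1912.9 = 20506.5 s, i.e. 5.70 hours.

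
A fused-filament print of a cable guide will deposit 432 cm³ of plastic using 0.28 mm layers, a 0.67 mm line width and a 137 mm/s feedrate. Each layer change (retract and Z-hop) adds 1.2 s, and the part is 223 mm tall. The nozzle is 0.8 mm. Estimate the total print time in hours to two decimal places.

4.93 hours

Extrusion cross-section = 0.28 × 0.67, so 0.1876 mm².
Total extruded path = 432000/0.1876 = 2302771.9 mm.
Print-move time: 2302771.9 / 137 → 16808.6 s.
Number of layers: 223 / 0.28 → 797 (rounded up).
Z-hop total: 797 × 1.2 → 956.4 s.
Total = 16808.6 + 956.4 = 17765 s = 4.93 hours.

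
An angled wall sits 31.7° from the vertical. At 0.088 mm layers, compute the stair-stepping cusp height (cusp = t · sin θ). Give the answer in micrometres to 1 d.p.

46.2 μm

sin(31.7°) = 0.5255, so cusp = 0.088 × 0.5255 = 0.046244 mm → 46.2 μm.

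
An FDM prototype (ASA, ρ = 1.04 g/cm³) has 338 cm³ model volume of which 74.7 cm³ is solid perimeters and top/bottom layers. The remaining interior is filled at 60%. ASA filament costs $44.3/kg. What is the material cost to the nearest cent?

Infill region = 338 − 74.7, so 263.3 cm³.
Infill deposited = 0.60 × 263.3, so 157.98 cm³.
Total extruded = 74.7 + 157.98, so 232.68 cm³.
Mass = 232.68 × 1.04 = 241.9872 g.
Cost = 241.9872 g / 1000 × $44.3/kg = $10.72.

$10.72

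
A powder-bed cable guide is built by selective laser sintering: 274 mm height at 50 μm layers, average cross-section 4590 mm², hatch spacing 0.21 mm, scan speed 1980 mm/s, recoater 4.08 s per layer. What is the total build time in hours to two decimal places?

Layer count = ceil(274 / 0.05) = 5480.
Hatch length per layer = 4590 / 0.21 = 21857.1 mm.
Per-layer scan time: 21857.1 / 1980 → 11.0389 s.
Time per layer: 11.0389 + 4.08 → 15.1189 s.
Build time = 5480 × 15.1189 = 82851.572 s = 23.01 hours.

23.01 hours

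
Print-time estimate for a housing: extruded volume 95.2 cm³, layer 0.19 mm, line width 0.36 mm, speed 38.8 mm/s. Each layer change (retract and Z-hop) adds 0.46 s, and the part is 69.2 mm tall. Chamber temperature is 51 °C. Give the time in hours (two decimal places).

Line area: 0.19 × 0.36 → 0.0684 mm².
Path length: 95200 mm³ / 0.0684 mm² → 1391812.9 mm.
Print-move time = 1391812.9 / 38.8 = 35871.5 s.
Number of layers: 69.2 / 0.19 → 365 (rounded up).
Z-hop total = 365 × 0.46, so 167.9 s.
Altogether 35871.5 + 167.9 = 36039.4 s, i.e. 10.01 hours.

10.01 hours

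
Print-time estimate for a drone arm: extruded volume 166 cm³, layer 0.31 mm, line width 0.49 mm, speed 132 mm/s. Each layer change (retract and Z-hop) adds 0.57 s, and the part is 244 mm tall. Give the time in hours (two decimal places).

Extrusion cross-section: 0.31 × 0.49 → 0.1519 mm².
Path length: 166000 mm³ / 0.1519 mm² → 1092824.2 mm.
Time extruding = 1092824.2 / 132 = 8279 s.
Layer count = ceil(244 / 0.31) = 788.
Z-hop total: 788 × 0.57 → 449.16 s.
Total = 8279 + 449.16 = 8728.16 s = 2.42 hours.

2.42 hours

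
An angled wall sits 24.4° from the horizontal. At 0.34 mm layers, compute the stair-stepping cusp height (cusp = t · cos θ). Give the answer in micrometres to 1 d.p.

309.6 μm

cos(24.4°) = 0.9107, so cusp = 0.34 × 0.9107 = 0.309638 mm → 309.6 μm.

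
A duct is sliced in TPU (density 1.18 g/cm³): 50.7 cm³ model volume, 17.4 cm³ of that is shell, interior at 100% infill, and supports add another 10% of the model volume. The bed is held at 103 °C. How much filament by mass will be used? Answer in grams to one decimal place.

65.8 g

Infill region = 50.7 − 17.4, so 33.3 cm³.
Infill deposited = 1.00 × 33.3, so 33.3 cm³.
Support = 0.10 × 50.7, so 5.07 cm³.
Total extruded: 17.4 + 33.3 + 5.07 → 55.77 cm³.
Mass = 55.77 × 1.18, so 65.8086 g.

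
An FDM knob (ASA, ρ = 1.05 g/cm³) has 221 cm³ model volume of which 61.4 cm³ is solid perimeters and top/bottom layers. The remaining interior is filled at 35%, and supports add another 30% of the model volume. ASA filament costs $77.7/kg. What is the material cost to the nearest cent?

$14.98

Interior volume: 221 − 61.4 → 159.6 cm³.
Infill deposited = 0.35 × 159.6, so 55.86 cm³.
Support = 0.30 × 221 = 66.3 cm³.
Deposited volume = 61.4 + 55.86 + 66.3 = 183.56 cm³.
Mass: 183.56 × 1.05 → 192.738 g.
Cost = 192.738 g / 1000 × $77.7/kg = $14.98.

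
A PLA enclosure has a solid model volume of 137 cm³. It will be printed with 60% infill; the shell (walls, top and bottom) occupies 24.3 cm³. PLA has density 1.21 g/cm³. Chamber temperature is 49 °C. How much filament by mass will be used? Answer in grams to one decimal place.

111.2 g

Infill region: 137 − 24.3 → 112.7 cm³.
Infill deposited = 0.60 × 112.7 = 67.62 cm³.
Total extruded = 24.3 + 67.62 = 91.92 cm³.
Mass: 91.92 × 1.21 → 111.2232 g.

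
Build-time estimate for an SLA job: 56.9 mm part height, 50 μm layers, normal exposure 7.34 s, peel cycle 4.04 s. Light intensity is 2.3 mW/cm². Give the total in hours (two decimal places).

3.60 hours

Layer count = ceil(56.9 / 0.05) = 1138.
Per-layer time: 7.34 + 4.04 → 11.38 s.
Build time: 1138 × 11.38 s = 12950.44 s, i.e. 3.60 hours.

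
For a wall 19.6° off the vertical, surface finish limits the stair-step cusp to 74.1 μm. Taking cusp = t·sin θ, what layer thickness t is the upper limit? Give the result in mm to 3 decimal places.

0.221 mm

t = h_c / sin θ = 0.0741 / 0.3355 = 0.221 mm.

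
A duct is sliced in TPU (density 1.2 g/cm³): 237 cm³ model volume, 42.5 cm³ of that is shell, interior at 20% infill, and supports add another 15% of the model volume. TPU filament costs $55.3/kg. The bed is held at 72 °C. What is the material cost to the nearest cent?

Infill region = 237 − 42.5 = 194.5 cm³.
Deposited infill = 0.20 × 194.5 = 38.9 cm³.
Support = 0.15 × 237, so 35.55 cm³.
Deposited volume = 42.5 + 38.9 + 35.55, so 116.95 cm³.
Mass: 116.95 × 1.2 → 140.34 g.
At $55.3/kg: 140.34/1000 × 55.3 = $7.76.

$7.76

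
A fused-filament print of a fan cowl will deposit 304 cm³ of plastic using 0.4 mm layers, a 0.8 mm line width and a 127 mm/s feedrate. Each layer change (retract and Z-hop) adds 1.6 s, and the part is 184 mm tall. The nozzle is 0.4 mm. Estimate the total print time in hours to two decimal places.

2.28 hours

Line area: 0.4 × 0.8 → 0.32 mm².
Path length: 304000 mm³ / 0.32 mm² → 950000 mm.
Time extruding = 950000 / 127 = 7480.3 s.
Layers = ⌈184/0.4⌉ = 460.
Z-hop total: 460 × 1.6 → 736 s.
Total = 7480.3 + 736 = 8216.3 s = 2.28 hours.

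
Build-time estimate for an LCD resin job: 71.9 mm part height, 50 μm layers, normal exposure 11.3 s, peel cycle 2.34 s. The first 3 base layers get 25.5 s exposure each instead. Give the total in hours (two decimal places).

Number of layers: 71.9 / 0.05 → 1438 (rounded up).
Bottom layers = 3 × (25.5 + 2.34) = 83.52 s.
Normal layers = 1435 × (11.3 + 2.34), so 19573.4 s.
Sum: 83.52 + 19573.4 = 19656.92 s → 5.46 hours.

5.46 hours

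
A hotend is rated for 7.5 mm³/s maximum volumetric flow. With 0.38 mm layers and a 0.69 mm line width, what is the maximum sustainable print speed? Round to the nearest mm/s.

Extrusion cross-section: 0.38 × 0.69 → 0.2622 mm².
Max speed = 7.5 / 0.2622 = 28.60 ≈ 29 mm/s.

29 mm/s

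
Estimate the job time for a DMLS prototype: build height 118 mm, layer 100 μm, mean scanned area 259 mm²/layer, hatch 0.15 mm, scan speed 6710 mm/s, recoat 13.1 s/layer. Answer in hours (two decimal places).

4.38 hours

Layers = ⌈118/0.1⌉ = 1180.
Hatch length per layer: 259 / 0.15 → 1726.7 mm.
Per-layer scan time = 1726.7 / 6710, so 0.2573 s.
Per-layer time: 0.2573 + 13.1 → 13.3573 s.
Build time = 1180 × 13.3573 = 15761.614 s = 4.38 hours.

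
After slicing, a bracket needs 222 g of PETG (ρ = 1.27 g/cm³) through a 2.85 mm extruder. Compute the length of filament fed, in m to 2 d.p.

27.40 m

Volume = 222 g / 1.27 g·cm⁻³ = 174.8031 cm³ = 174803.1 mm³.
Cross-section of 2.85 mm filament: π·(2.85/2)² = 6.3794 mm².
L = V/A = 174803.1/6.3794 = 27401.18 mm → 27.40 m.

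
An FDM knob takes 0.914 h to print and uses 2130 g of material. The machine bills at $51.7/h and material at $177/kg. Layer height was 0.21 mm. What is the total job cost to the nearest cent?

Machine-time cost = 51.7 × 0.914, so $47.2538.
Material charge = 177 × 2130/1000, so $377.01.
Total = 47.2538 + 377.01 = 424.2638 ≈ $424.26.

$424.26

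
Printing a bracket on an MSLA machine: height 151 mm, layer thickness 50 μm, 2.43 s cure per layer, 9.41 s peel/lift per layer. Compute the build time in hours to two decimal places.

9.93 hours

Layer count = ceil(151 / 0.05) = 3020.
Cycle time = 2.43 + 9.41, so 11.84 s.
Build time: 3020 × 11.84 s = 35756.8 s, i.e. 9.93 hours.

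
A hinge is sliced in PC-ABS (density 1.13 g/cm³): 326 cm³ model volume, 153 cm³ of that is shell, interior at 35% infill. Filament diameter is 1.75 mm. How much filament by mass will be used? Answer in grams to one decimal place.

Interior volume = 326 − 153 = 173 cm³.
Deposited infill: 0.35 × 173 → 60.55 cm³.
Total extruded = 153 + 60.55 = 213.55 cm³.
Mass: 213.55 × 1.13 → 241.3115 g.

241.3 g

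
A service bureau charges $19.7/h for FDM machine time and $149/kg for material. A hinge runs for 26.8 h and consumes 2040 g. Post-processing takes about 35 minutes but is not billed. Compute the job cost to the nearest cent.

Time charge = 19.7 × 26.8, so $527.96.
Material charge: 149 × 2040/1000 → $303.96.
Job cost: 527.96 + 303.96 = $831.92.

$831.92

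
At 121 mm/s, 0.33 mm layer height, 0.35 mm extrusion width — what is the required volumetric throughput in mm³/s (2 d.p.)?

Bead cross-section: 0.33 × 0.35 → 0.1155 mm².
Volumetric flow = 121 × 0.1155 = 13.98 mm³/s.

13.98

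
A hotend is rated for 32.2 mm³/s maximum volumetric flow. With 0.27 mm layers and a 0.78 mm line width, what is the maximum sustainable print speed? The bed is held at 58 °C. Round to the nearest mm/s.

153 mm/s

A: 0.27 × 0.78 → 0.2106 mm².
v_max = Q/A = 32.2/0.2106 = 152.90 mm/s → 153 mm/s.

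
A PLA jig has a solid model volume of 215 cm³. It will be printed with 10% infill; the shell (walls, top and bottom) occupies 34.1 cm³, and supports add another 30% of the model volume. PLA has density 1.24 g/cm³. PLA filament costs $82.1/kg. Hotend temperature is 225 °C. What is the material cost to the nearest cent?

$11.88

Volume inside the shell: 215 − 34.1 → 180.9 cm³.
Infill volume: 0.10 × 180.9 → 18.09 cm³.
Support = 0.30 × 215, so 64.5 cm³.
Total extruded = 34.1 + 18.09 + 64.5 = 116.69 cm³.
Mass = 116.69 × 1.24, so 144.6956 g.
Cost = 144.6956 g / 1000 × $82.1/kg = $11.88.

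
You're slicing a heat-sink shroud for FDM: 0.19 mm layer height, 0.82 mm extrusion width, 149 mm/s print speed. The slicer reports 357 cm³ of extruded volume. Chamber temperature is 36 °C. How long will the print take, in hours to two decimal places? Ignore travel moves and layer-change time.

4.27 hours

Bead cross-section = 0.19 × 0.82, so 0.1558 mm².
Path length: 357000 mm³ / 0.1558 mm² → 2291399.2 mm.
Print-move time: 2291399.2 / 149 → 15378.5 s.
Converting: 15378.5 s = 4.27 hours.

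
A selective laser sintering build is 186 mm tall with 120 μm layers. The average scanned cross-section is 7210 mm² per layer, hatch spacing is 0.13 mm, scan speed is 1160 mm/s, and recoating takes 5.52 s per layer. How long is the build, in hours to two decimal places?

22.96 hours

Number of layers: 186 / 0.12 → 1550 (rounded up).
Hatch length per layer: 7210 / 0.13 → 55461.5 mm.
Laser time per layer: 55461.5 / 1160 → 47.8116 s.
Time per layer = 47.8116 + 5.52, so 53.3316 s.
Build time = 1550 × 53.3316 = 82663.98 s = 22.96 hours.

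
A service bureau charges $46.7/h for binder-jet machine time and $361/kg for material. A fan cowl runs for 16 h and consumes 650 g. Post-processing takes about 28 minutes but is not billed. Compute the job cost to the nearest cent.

$981.85

Machine-time cost = 46.7 × 16, so $747.20.
Material cost = 361 × 650/1000, so $234.65.
Total = 747.20 + 234.65 = $981.85.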